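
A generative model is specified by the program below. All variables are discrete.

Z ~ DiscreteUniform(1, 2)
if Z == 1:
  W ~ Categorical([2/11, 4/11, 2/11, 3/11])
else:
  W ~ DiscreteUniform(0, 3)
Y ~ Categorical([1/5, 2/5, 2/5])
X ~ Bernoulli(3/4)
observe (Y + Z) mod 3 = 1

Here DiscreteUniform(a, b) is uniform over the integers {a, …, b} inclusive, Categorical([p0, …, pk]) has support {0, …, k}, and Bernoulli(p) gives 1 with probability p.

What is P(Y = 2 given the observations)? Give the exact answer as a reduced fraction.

P(Y = 2 | obs) = 2/3

Enumerate traces; 16 have nonzero weight after conditioning:
  (Z=1, W=0, Y=0, X=0) weight 1/220
  (Z=1, W=0, Y=0, X=1) weight 3/220
  (Z=1, W=1, Y=0, X=0) weight 1/110
  (Z=1, W=1, Y=0, X=1) weight 3/110
  (Z=1, W=2, Y=0, X=0) weight 1/220
  (Z=1, W=2, Y=0, X=1) weight 3/220
  (Z=1, W=3, Y=0, X=0) weight 3/440
  (Z=1, W=3, Y=0, X=1) weight 9/440
  (Z=2, W=0, Y=2, X=0) weight 1/80
  … 7 more
Group by Y:
  weight(Y=0) = 1/10
  weight(Y=2) = 1/5
Total weight = 1/10 + 1/5 = 3/10
P(Y=0 | obs) = 1/10 / 3/10 = 1/3
P(Y=2 | obs) = 1/5 / 3/10 = 2/3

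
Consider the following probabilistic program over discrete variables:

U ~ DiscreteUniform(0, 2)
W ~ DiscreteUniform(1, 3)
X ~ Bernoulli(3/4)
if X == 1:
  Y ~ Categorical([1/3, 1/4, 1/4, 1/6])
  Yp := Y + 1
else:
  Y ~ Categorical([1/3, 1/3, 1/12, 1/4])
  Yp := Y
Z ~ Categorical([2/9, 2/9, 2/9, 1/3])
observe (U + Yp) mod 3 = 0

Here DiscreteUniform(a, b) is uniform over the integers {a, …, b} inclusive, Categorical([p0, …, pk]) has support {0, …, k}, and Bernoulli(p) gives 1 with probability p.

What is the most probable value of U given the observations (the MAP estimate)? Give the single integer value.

Enumerate traces; 96 have nonzero weight after conditioning:
  (U=0, W=1, X=0, Y=0, Z=0) weight 1/486
  (U=0, W=1, X=0, Y=0, Z=1) weight 1/486
  (U=0, W=1, X=0, Y=0, Z=2) weight 1/486
  (U=0, W=1, X=0, Y=0, Z=3) weight 1/324
  (U=0, W=1, X=0, Y=3, Z=0) weight 1/648
  (U=0, W=1, X=0, Y=3, Z=1) weight 1/648
  (U=0, W=1, X=0, Y=3, Z=2) weight 1/648
  (U=0, W=1, X=0, Y=3, Z=3) weight 1/432
  (U=1, W=1, X=0, Y=2, Z=0) weight 1/1944
  (U=2, W=1, X=0, Y=1, Z=0) weight 1/486
  … 86 more
Group by U:
  weight(U=0) = 1/9
  weight(U=1) = 5/72
  weight(U=2) = 11/72
Total weight = 1/9 + 5/72 + 11/72 = 1/3
P(U=0 | obs) = 1/9 / 1/3 = 1/3
P(U=1 | obs) = 5/72 / 1/3 = 5/24
P(U=2 | obs) = 11/72 / 1/3 = 11/24
argmax = 2

argmax_v P(U = v | obs) = 2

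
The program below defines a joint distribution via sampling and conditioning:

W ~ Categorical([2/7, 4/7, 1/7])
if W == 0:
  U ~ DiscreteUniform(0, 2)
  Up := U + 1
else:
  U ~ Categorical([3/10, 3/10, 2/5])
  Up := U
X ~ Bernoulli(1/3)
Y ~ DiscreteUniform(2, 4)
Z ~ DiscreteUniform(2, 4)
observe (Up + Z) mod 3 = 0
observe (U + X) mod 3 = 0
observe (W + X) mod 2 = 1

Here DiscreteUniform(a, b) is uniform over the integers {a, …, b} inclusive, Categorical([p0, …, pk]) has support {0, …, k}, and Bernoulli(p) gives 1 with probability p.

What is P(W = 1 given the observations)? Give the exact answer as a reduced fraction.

P(W = 1 | obs) = 9/13

Enumerate traces; 9 have nonzero weight after conditioning:
  (W=0, U=2, X=1, Y=2, Z=3) weight 2/567
  (W=0, U=2, X=1, Y=3, Z=3) weight 2/567
  (W=0, U=2, X=1, Y=4, Z=3) weight 2/567
  (W=1, U=0, X=0, Y=2, Z=3) weight 4/315
  (W=1, U=0, X=0, Y=3, Z=3) weight 4/315
  (W=1, U=0, X=0, Y=4, Z=3) weight 4/315
  (W=2, U=2, X=1, Y=2, Z=4) weight 2/945
  (W=2, U=2, X=1, Y=3, Z=4) weight 2/945
  … 1 more
Group by W:
  weight(W=0) = 2/189
  weight(W=1) = 4/105
  weight(W=2) = 2/315
Total weight = 2/189 + 4/105 + 2/315 = 52/945
P(W=0 | obs) = 2/189 / 52/945 = 5/26
P(W=1 | obs) = 4/105 / 52/945 = 9/13
P(W=2 | obs) = 2/315 / 52/945 = 3/26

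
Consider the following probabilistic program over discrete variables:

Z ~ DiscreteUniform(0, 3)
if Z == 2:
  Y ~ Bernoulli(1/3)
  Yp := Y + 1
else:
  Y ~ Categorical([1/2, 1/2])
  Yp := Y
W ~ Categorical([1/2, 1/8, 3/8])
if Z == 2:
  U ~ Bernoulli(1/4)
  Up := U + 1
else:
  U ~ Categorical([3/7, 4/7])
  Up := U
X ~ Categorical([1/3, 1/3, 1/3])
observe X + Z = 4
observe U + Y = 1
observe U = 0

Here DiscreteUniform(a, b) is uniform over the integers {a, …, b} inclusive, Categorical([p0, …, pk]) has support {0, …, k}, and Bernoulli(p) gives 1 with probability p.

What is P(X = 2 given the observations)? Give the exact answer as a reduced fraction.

P(X = 2 | obs) = 7/13

Enumerate traces; 6 have nonzero weight after conditioning:
  (Z=2, Y=1, W=0, U=0, X=2) weight 1/96
  (Z=2, Y=1, W=1, U=0, X=2) weight 1/384
  (Z=2, Y=1, W=2, U=0, X=2) weight 1/128
  (Z=3, Y=1, W=0, U=0, X=1) weight 1/112
  (Z=3, Y=1, W=1, U=0, X=1) weight 1/448
  (Z=3, Y=1, W=2, U=0, X=1) weight 3/448
Group by X:
  weight(X=1) = 1/56
  weight(X=2) = 1/48
Total weight = 1/56 + 1/48 = 13/336
P(X=1 | obs) = 1/56 / 13/336 = 6/13
P(X=2 | obs) = 1/48 / 13/336 = 7/13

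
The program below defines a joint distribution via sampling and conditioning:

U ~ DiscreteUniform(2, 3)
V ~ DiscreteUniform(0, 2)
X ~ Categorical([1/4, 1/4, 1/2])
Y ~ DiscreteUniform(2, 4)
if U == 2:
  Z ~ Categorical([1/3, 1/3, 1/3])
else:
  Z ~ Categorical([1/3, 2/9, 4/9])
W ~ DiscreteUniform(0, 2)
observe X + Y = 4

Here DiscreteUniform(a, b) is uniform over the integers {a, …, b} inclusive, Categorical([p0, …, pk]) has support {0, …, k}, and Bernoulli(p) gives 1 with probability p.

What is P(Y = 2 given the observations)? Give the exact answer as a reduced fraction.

P(Y = 2 | obs) = 1/2

Enumerate traces; 162 have nonzero weight after conditioning:
  (U=2, V=0, X=0, Y=4, Z=0, W=0) weight 1/648
  (U=2, V=0, X=0, Y=4, Z=0, W=1) weight 1/648
  (U=2, V=0, X=0, Y=4, Z=0, W=2) weight 1/648
  (U=2, V=0, X=0, Y=4, Z=1, W=0) weight 1/648
  (U=2, V=0, X=0, Y=4, Z=1, W=1) weight 1/648
  (U=2, V=0, X=0, Y=4, Z=1, W=2) weight 1/648
  (U=2, V=0, X=0, Y=4, Z=2, W=0) weight 1/648
  (U=2, V=0, X=0, Y=4, Z=2, W=1) weight 1/648
  (U=2, V=0, X=1, Y=3, Z=0, W=0) weight 1/648
  (U=2, V=0, X=2, Y=2, Z=0, W=0) weight 1/324
  … 152 more
Group by Y:
  weight(Y=2) = 1/6
  weight(Y=3) = 1/12
  weight(Y=4) = 1/12
Total weight = 1/6 + 1/12 + 1/12 = 1/3
P(Y=2 | obs) = 1/6 / 1/3 = 1/2
P(Y=3 | obs) = 1/12 / 1/3 = 1/4
P(Y=4 | obs) = 1/12 / 1/3 = 1/4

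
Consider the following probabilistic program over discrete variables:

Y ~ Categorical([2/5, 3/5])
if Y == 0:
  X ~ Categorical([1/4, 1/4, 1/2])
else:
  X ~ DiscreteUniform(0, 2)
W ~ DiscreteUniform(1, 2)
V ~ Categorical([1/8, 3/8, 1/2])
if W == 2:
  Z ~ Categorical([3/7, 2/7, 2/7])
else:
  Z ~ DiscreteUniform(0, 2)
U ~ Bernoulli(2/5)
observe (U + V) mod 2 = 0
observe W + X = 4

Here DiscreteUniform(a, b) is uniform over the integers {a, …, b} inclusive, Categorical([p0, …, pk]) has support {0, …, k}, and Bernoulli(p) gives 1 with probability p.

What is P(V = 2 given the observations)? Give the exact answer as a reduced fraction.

Enumerate traces; 18 have nonzero weight after conditioning:
  (Y=0, X=2, W=2, V=0, Z=0, U=0) weight 9/2800
  (Y=0, X=2, W=2, V=0, Z=1, U=0) weight 3/1400
  (Y=0, X=2, W=2, V=0, Z=2, U=0) weight 3/1400
  (Y=0, X=2, W=2, V=1, Z=0, U=1) weight 9/1400
  (Y=0, X=2, W=2, V=1, Z=1, U=1) weight 3/700
  (Y=0, X=2, W=2, V=1, Z=2, U=1) weight 3/700
  (Y=0, X=2, W=2, V=2, Z=0, U=0) weight 9/700
  (Y=0, X=2, W=2, V=2, Z=1, U=0) weight 3/350
  … 10 more
Group by V:
  weight(V=0) = 3/200
  weight(V=1) = 3/100
  weight(V=2) = 3/50
Total weight = 3/200 + 3/100 + 3/50 = 21/200
P(V=0 | obs) = 3/200 / 21/200 = 1/7
P(V=1 | obs) = 3/100 / 21/200 = 2/7
P(V=2 | obs) = 3/50 / 21/200 = 4/7

P(V = 2 | obs) = 4/7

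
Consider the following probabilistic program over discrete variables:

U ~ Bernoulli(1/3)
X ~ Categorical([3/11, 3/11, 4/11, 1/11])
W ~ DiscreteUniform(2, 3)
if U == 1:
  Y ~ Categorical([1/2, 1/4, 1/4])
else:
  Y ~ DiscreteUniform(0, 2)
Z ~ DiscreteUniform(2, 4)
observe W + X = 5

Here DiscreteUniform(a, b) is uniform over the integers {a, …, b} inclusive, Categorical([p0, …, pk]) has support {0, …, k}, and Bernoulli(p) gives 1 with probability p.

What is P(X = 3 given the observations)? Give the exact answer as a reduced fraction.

P(X = 3 | obs) = 1/5

Enumerate traces; 36 have nonzero weight after conditioning:
  (U=0, X=2, W=3, Y=0, Z=2) weight 4/297
  (U=0, X=2, W=3, Y=0, Z=3) weight 4/297
  (U=0, X=2, W=3, Y=0, Z=4) weight 4/297
  (U=0, X=2, W=3, Y=1, Z=2) weight 4/297
  (U=0, X=2, W=3, Y=1, Z=3) weight 4/297
  (U=0, X=2, W=3, Y=1, Z=4) weight 4/297
  (U=0, X=2, W=3, Y=2, Z=2) weight 4/297
  (U=0, X=2, W=3, Y=2, Z=3) weight 4/297
  (U=0, X=3, W=2, Y=0, Z=2) weight 1/297
  … 27 more
Group by X:
  weight(X=2) = 2/11
  weight(X=3) = 1/22
Total weight = 2/11 + 1/22 = 5/22
P(X=2 | obs) = 2/11 / 5/22 = 4/5
P(X=3 | obs) = 1/22 / 5/22 = 1/5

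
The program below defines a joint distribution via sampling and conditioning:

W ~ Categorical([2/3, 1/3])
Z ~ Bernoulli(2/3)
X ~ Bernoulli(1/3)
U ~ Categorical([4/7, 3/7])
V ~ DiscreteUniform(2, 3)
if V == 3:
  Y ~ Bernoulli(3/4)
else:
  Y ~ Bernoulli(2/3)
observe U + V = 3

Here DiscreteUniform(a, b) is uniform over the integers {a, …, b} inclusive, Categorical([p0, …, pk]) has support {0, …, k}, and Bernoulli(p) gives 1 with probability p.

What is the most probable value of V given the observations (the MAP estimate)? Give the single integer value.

argmax_v P(V = v | obs) = 3

Enumerate traces; 32 have nonzero weight after conditioning:
  (W=0, Z=0, X=0, U=0, V=3, Y=0) weight 2/189
  (W=0, Z=0, X=0, U=0, V=3, Y=1) weight 2/63
  (W=0, Z=0, X=0, U=1, V=2, Y=0) weight 2/189
  (W=0, Z=0, X=0, U=1, V=2, Y=1) weight 4/189
  (W=0, Z=0, X=1, U=0, V=3, Y=0) weight 1/189
  (W=0, Z=0, X=1, U=0, V=3, Y=1) weight 1/63
  (W=0, Z=0, X=1, U=1, V=2, Y=0) weight 1/189
  (W=0, Z=0, X=1, U=1, V=2, Y=1) weight 2/189
  … 24 more
Group by V:
  weight(V=2) = 3/14
  weight(V=3) = 2/7
Total weight = 3/14 + 2/7 = 1/2
P(V=2 | obs) = 3/14 / 1/2 = 3/7
P(V=3 | obs) = 2/7 / 1/2 = 4/7
argmax = 3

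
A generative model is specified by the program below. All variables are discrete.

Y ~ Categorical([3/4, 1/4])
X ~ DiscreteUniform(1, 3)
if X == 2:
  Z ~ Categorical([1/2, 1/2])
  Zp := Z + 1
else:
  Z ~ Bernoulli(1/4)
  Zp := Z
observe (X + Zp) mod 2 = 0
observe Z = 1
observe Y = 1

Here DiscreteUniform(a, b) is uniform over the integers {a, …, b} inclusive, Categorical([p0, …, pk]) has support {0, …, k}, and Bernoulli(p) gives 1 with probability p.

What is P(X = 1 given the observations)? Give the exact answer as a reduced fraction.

P(X = 1 | obs) = 1/4

Enumerate traces; 3 have nonzero weight after conditioning:
  (Y=1, X=1, Z=1) weight 1/48
  (Y=1, X=2, Z=1) weight 1/24
  (Y=1, X=3, Z=1) weight 1/48
Group by X:
  weight(X=1) = 1/48
  weight(X=2) = 1/24
  weight(X=3) = 1/48
Total weight = 1/48 + 1/24 + 1/48 = 1/12
P(X=1 | obs) = 1/48 / 1/12 = 1/4
P(X=2 | obs) = 1/24 / 1/12 = 1/2
P(X=3 | obs) = 1/48 / 1/12 = 1/4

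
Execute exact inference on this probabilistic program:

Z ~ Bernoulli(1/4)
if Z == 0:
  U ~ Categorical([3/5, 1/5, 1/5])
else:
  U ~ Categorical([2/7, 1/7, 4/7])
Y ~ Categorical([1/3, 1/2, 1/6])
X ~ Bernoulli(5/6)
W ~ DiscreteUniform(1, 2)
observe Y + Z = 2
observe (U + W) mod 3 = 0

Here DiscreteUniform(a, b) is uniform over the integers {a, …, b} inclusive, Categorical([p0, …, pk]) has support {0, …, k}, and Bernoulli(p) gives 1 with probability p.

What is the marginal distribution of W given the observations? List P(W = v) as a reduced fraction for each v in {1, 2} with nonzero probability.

Enumerate traces; 8 have nonzero weight after conditioning:
  (Z=0, U=1, Y=2, X=0, W=2) weight 1/480
  (Z=0, U=1, Y=2, X=1, W=2) weight 1/96
  (Z=0, U=2, Y=2, X=0, W=1) weight 1/480
  (Z=0, U=2, Y=2, X=1, W=1) weight 1/96
  (Z=1, U=1, Y=1, X=0, W=2) weight 1/672
  (Z=1, U=1, Y=1, X=1, W=2) weight 5/672
  (Z=1, U=2, Y=1, X=0, W=1) weight 1/168
  (Z=1, U=2, Y=1, X=1, W=1) weight 5/168
Group by W:
  weight(W=1) = 27/560
  weight(W=2) = 3/140
Total weight = 27/560 + 3/140 = 39/560
P(W=1 | obs) = 27/560 / 39/560 = 9/13
P(W=2 | obs) = 3/140 / 39/560 = 4/13

P(W=1) = 9/13, P(W=2) = 4/13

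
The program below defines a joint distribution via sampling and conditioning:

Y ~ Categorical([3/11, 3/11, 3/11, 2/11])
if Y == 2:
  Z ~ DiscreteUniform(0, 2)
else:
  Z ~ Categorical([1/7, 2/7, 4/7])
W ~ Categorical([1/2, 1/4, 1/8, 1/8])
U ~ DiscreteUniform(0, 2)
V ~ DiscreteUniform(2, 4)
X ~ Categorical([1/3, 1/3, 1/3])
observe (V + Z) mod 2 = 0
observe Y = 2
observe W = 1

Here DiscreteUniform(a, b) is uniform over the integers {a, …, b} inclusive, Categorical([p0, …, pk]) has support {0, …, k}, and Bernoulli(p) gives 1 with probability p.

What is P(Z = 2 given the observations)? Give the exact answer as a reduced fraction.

Enumerate traces; 45 have nonzero weight after conditioning:
  (Y=2, Z=0, W=1, U=0, V=2, X=0) weight 1/1188
  (Y=2, Z=0, W=1, U=0, V=2, X=1) weight 1/1188
  (Y=2, Z=0, W=1, U=0, V=2, X=2) weight 1/1188
  (Y=2, Z=0, W=1, U=0, V=4, X=0) weight 1/1188
  (Y=2, Z=0, W=1, U=0, V=4, X=1) weight 1/1188
  (Y=2, Z=0, W=1, U=0, V=4, X=2) weight 1/1188
  (Y=2, Z=0, W=1, U=1, V=2, X=0) weight 1/1188
  (Y=2, Z=0, W=1, U=1, V=2, X=1) weight 1/1188
  (Y=2, Z=1, W=1, U=0, V=3, X=0) weight 1/1188
  (Y=2, Z=2, W=1, U=0, V=2, X=0) weight 1/1188
  … 35 more
Group by Z:
  weight(Z=0) = 1/66
  weight(Z=1) = 1/132
  weight(Z=2) = 1/66
Total weight = 1/66 + 1/132 + 1/66 = 5/132
P(Z=0 | obs) = 1/66 / 5/132 = 2/5
P(Z=1 | obs) = 1/132 / 5/132 = 1/5
P(Z=2 | obs) = 1/66 / 5/132 = 2/5

P(Z = 2 | obs) = 2/5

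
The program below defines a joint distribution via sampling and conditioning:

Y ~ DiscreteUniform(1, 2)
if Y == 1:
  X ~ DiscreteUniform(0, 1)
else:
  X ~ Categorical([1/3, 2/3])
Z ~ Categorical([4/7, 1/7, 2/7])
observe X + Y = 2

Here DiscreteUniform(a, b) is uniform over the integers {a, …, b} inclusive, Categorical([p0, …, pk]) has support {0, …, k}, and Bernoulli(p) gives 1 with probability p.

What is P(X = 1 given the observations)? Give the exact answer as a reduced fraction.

P(X = 1 | obs) = 3/5

Enumerate traces; 6 have nonzero weight after conditioning:
  (Y=1, X=1, Z=0) weight 1/7
  (Y=1, X=1, Z=1) weight 1/28
  (Y=1, X=1, Z=2) weight 1/14
  (Y=2, X=0, Z=0) weight 2/21
  (Y=2, X=0, Z=1) weight 1/42
  (Y=2, X=0, Z=2) weight 1/21
Group by X:
  weight(X=0) = 1/6
  weight(X=1) = 1/4
Total weight = 1/6 + 1/4 = 5/12
P(X=0 | obs) = 1/6 / 5/12 = 2/5
P(X=1 | obs) = 1/4 / 5/12 = 3/5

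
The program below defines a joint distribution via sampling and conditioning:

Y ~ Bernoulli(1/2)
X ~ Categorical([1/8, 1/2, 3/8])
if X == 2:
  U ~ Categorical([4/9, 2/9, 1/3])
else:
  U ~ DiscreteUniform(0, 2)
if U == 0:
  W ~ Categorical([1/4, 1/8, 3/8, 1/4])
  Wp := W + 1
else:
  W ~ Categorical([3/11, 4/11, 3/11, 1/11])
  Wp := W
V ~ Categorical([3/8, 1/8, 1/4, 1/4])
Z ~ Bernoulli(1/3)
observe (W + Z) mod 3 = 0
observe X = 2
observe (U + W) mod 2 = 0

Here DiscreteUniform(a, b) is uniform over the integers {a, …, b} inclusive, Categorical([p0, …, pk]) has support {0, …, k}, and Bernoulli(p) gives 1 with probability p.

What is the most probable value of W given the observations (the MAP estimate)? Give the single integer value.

Enumerate traces; 40 have nonzero weight after conditioning:
  (Y=0, X=2, U=0, W=0, V=0, Z=0) weight 1/192
  (Y=0, X=2, U=0, W=0, V=1, Z=0) weight 1/576
  (Y=0, X=2, U=0, W=0, V=2, Z=0) weight 1/288
  (Y=0, X=2, U=0, W=0, V=3, Z=0) weight 1/288
  (Y=0, X=2, U=0, W=2, V=0, Z=1) weight 1/256
  (Y=0, X=2, U=0, W=2, V=1, Z=1) weight 1/768
  (Y=0, X=2, U=0, W=2, V=2, Z=1) weight 1/384
  (Y=0, X=2, U=0, W=2, V=3, Z=1) weight 1/384
  (Y=0, X=2, U=1, W=3, V=0, Z=0) weight 1/1056
  … 31 more
Group by W:
  weight(W=0) = 5/99
  weight(W=2) = 17/528
  weight(W=3) = 1/198
Total weight = 5/99 + 17/528 + 1/198 = 139/1584
P(W=0 | obs) = 5/99 / 139/1584 = 80/139
P(W=2 | obs) = 17/528 / 139/1584 = 51/139
P(W=3 | obs) = 1/198 / 139/1584 = 8/139
argmax = 0

argmax_v P(W = v | obs) = 0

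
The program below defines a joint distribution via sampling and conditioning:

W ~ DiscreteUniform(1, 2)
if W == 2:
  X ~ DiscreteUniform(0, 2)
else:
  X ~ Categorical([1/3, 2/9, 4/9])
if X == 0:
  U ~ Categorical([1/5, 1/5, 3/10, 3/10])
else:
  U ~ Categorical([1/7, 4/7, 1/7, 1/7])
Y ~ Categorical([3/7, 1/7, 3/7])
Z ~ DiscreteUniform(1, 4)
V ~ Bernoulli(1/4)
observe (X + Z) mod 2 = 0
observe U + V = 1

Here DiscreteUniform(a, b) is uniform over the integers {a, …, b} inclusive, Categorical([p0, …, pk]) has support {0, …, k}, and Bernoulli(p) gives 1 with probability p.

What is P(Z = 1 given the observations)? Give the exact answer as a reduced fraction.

P(Z = 1 | obs) = 325/1896

Enumerate traces; 72 have nonzero weight after conditioning:
  (W=1, X=0, U=0, Y=0, Z=2, V=1) weight 1/1120
  (W=1, X=0, U=0, Y=0, Z=4, V=1) weight 1/1120
  (W=1, X=0, U=0, Y=1, Z=2, V=1) weight 1/3360
  (W=1, X=0, U=0, Y=1, Z=4, V=1) weight 1/3360
  (W=1, X=0, U=0, Y=2, Z=2, V=1) weight 1/1120
  (W=1, X=0, U=0, Y=2, Z=4, V=1) weight 1/1120
  (W=1, X=0, U=1, Y=0, Z=2, V=0) weight 3/1120
  (W=1, X=0, U=1, Y=0, Z=4, V=0) weight 3/1120
  (W=1, X=1, U=0, Y=0, Z=1, V=1) weight 1/2352
  (W=1, X=1, U=0, Y=0, Z=3, V=1) weight 1/2352
  … 62 more
Group by Z:
  weight(Z=1) = 65/2016
  weight(Z=2) = 89/1440
  weight(Z=3) = 65/2016
  weight(Z=4) = 89/1440
Total weight = 65/2016 + 89/1440 + 65/2016 + 89/1440 = 79/420
P(Z=1 | obs) = 65/2016 / 79/420 = 325/1896
P(Z=2 | obs) = 89/1440 / 79/420 = 623/1896
P(Z=3 | obs) = 65/2016 / 79/420 = 325/1896
P(Z=4 | obs) = 89/1440 / 79/420 = 623/1896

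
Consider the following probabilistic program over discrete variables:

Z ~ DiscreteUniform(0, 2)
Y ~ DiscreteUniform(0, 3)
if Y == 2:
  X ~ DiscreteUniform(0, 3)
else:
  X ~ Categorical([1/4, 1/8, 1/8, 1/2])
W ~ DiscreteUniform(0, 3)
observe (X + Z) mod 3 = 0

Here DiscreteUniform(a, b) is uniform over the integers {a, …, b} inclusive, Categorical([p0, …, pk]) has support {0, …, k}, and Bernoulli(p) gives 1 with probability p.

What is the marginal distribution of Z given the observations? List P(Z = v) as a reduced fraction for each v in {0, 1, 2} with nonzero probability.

P(Z=0) = 11/16, P(Z=1) = 5/32, P(Z=2) = 5/32

Enumerate traces; 64 have nonzero weight after conditioning:
  (Z=0, Y=0, X=0, W=0) weight 1/192
  (Z=0, Y=0, X=0, W=1) weight 1/192
  (Z=0, Y=0, X=0, W=2) weight 1/192
  (Z=0, Y=0, X=0, W=3) weight 1/192
  (Z=0, Y=0, X=3, W=0) weight 1/96
  (Z=0, Y=0, X=3, W=1) weight 1/96
  (Z=0, Y=0, X=3, W=2) weight 1/96
  (Z=0, Y=0, X=3, W=3) weight 1/96
  (Z=1, Y=0, X=2, W=0) weight 1/384
  (Z=2, Y=0, X=1, W=0) weight 1/384
  … 54 more
Group by Z:
  weight(Z=0) = 11/48
  weight(Z=1) = 5/96
  weight(Z=2) = 5/96
Total weight = 11/48 + 5/96 + 5/96 = 1/3
P(Z=0 | obs) = 11/48 / 1/3 = 11/16
P(Z=1 | obs) = 5/96 / 1/3 = 5/32
P(Z=2 | obs) = 5/96 / 1/3 = 5/32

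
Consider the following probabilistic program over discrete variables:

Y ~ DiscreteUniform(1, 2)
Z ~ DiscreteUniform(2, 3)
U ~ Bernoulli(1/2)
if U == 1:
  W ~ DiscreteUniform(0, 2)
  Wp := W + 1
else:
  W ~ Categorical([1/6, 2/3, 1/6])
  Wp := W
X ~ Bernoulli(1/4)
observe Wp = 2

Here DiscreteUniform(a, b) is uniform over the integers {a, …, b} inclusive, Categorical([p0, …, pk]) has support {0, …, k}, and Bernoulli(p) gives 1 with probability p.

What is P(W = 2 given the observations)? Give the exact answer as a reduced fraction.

Enumerate traces; 16 have nonzero weight after conditioning:
  (Y=1, Z=2, U=0, W=2, X=0) weight 1/64
  (Y=1, Z=2, U=0, W=2, X=1) weight 1/192
  (Y=1, Z=2, U=1, W=1, X=0) weight 1/32
  (Y=1, Z=2, U=1, W=1, X=1) weight 1/96
  (Y=1, Z=3, U=0, W=2, X=0) weight 1/64
  (Y=1, Z=3, U=0, W=2, X=1) weight 1/192
  (Y=1, Z=3, U=1, W=1, X=0) weight 1/32
  (Y=1, Z=3, U=1, W=1, X=1) weight 1/96
  … 8 more
Group by W:
  weight(W=1) = 1/6
  weight(W=2) = 1/12
Total weight = 1/6 + 1/12 = 1/4
P(W=1 | obs) = 1/6 / 1/4 = 2/3
P(W=2 | obs) = 1/12 / 1/4 = 1/3

P(W = 2 | obs) = 1/3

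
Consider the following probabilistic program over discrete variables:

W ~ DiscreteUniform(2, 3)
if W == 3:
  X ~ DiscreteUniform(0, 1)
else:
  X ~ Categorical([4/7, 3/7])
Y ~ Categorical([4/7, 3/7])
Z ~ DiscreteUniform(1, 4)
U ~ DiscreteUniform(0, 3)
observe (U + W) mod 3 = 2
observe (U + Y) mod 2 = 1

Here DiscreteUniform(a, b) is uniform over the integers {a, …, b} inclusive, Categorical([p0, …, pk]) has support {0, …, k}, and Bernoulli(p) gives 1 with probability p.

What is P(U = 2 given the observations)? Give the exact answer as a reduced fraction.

Enumerate traces; 24 have nonzero weight after conditioning:
  (W=2, X=0, Y=0, Z=1, U=3) weight 1/98
  (W=2, X=0, Y=0, Z=2, U=3) weight 1/98
  (W=2, X=0, Y=0, Z=3, U=3) weight 1/98
  (W=2, X=0, Y=0, Z=4, U=3) weight 1/98
  (W=2, X=0, Y=1, Z=1, U=0) weight 3/392
  (W=2, X=0, Y=1, Z=2, U=0) weight 3/392
  (W=2, X=0, Y=1, Z=3, U=0) weight 3/392
  (W=2, X=0, Y=1, Z=4, U=0) weight 3/392
  (W=3, X=0, Y=1, Z=1, U=2) weight 3/448
  … 15 more
Group by U:
  weight(U=0) = 3/56
  weight(U=2) = 3/56
  weight(U=3) = 1/14
Total weight = 3/56 + 3/56 + 1/14 = 5/28
P(U=0 | obs) = 3/56 / 5/28 = 3/10
P(U=2 | obs) = 3/56 / 5/28 = 3/10
P(U=3 | obs) = 1/14 / 5/28 = 2/5

P(U = 2 | obs) = 3/10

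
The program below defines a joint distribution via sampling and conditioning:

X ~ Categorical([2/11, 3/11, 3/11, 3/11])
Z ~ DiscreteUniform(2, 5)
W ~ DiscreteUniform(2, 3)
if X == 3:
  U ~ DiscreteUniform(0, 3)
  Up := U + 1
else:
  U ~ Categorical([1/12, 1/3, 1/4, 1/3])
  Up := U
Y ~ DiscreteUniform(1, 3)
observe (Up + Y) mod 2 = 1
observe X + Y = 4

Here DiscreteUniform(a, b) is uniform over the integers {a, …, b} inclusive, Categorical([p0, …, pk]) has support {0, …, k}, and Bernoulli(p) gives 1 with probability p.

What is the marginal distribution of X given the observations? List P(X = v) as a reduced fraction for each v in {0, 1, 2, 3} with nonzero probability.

Enumerate traces; 48 have nonzero weight after conditioning:
  (X=1, Z=2, W=2, U=0, Y=3) weight 1/1056
  (X=1, Z=2, W=2, U=2, Y=3) weight 1/352
  (X=1, Z=2, W=3, U=0, Y=3) weight 1/1056
  (X=1, Z=2, W=3, U=2, Y=3) weight 1/352
  (X=1, Z=3, W=2, U=0, Y=3) weight 1/1056
  (X=1, Z=3, W=2, U=2, Y=3) weight 1/352
  (X=1, Z=3, W=3, U=0, Y=3) weight 1/1056
  (X=1, Z=3, W=3, U=2, Y=3) weight 1/352
  (X=2, Z=2, W=2, U=1, Y=2) weight 1/264
  (X=3, Z=2, W=2, U=1, Y=1) weight 1/352
  … 38 more
Group by X:
  weight(X=1) = 1/33
  weight(X=2) = 2/33
  weight(X=3) = 1/22
Total weight = 1/33 + 2/33 + 1/22 = 3/22
P(X=1 | obs) = 1/33 / 3/22 = 2/9
P(X=2 | obs) = 2/33 / 3/22 = 4/9
P(X=3 | obs) = 1/22 / 3/22 = 1/3

P(X=1) = 2/9, P(X=2) = 4/9, P(X=3) = 1/3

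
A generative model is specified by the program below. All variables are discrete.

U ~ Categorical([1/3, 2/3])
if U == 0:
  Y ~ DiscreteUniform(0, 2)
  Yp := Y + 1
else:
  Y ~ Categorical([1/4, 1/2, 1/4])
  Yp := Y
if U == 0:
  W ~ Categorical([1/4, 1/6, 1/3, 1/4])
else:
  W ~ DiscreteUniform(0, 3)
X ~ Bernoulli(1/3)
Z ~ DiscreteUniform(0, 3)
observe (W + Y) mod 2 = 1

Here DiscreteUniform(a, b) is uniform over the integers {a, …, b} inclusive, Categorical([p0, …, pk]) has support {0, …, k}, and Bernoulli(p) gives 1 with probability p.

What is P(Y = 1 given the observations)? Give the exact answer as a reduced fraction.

P(Y = 1 | obs) = 25/53

Enumerate traces; 96 have nonzero weight after conditioning:
  (U=0, Y=0, W=1, X=0, Z=0) weight 1/324
  (U=0, Y=0, W=1, X=0, Z=1) weight 1/324
  (U=0, Y=0, W=1, X=0, Z=2) weight 1/324
  (U=0, Y=0, W=1, X=0, Z=3) weight 1/324
  (U=0, Y=0, W=1, X=1, Z=0) weight 1/648
  (U=0, Y=0, W=1, X=1, Z=1) weight 1/648
  (U=0, Y=0, W=1, X=1, Z=2) weight 1/648
  (U=0, Y=0, W=1, X=1, Z=3) weight 1/648
  (U=0, Y=1, W=0, X=0, Z=0) weight 1/216
  (U=0, Y=2, W=1, X=0, Z=0) weight 1/324
  … 86 more
Group by Y:
  weight(Y=0) = 7/54
  weight(Y=1) = 25/108
  weight(Y=2) = 7/54
Total weight = 7/54 + 25/108 + 7/54 = 53/108
P(Y=0 | obs) = 7/54 / 53/108 = 14/53
P(Y=1 | obs) = 25/108 / 53/108 = 25/53
P(Y=2 | obs) = 7/54 / 53/108 = 14/53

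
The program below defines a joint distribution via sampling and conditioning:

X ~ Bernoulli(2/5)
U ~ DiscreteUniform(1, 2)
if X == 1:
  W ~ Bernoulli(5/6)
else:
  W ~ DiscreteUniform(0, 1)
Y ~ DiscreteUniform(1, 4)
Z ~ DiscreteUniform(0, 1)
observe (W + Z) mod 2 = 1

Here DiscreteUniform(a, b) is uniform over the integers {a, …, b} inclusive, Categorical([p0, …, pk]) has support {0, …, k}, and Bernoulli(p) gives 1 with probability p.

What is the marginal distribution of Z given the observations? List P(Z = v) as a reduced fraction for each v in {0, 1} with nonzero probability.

P(Z=0) = 19/30, P(Z=1) = 11/30

Enumerate traces; 32 have nonzero weight after conditioning:
  (X=0, U=1, W=0, Y=1, Z=1) weight 3/160
  (X=0, U=1, W=0, Y=2, Z=1) weight 3/160
  (X=0, U=1, W=0, Y=3, Z=1) weight 3/160
  (X=0, U=1, W=0, Y=4, Z=1) weight 3/160
  (X=0, U=1, W=1, Y=1, Z=0) weight 3/160
  (X=0, U=1, W=1, Y=2, Z=0) weight 3/160
  (X=0, U=1, W=1, Y=3, Z=0) weight 3/160
  (X=0, U=1, W=1, Y=4, Z=0) weight 3/160
  … 24 more
Group by Z:
  weight(Z=0) = 19/60
  weight(Z=1) = 11/60
Total weight = 19/60 + 11/60 = 1/2
P(Z=0 | obs) = 19/60 / 1/2 = 19/30
P(Z=1 | obs) = 11/60 / 1/2 = 11/30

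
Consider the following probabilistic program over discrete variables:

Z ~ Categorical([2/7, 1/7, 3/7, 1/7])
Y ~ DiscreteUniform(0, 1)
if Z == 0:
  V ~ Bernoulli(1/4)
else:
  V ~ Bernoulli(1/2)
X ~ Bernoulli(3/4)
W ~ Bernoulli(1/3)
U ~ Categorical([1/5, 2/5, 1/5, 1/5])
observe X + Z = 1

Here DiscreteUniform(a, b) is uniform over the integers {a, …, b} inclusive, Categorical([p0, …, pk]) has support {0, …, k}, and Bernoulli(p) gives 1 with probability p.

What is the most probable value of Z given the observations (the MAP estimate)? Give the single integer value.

argmax_v P(Z = v | obs) = 0

Enumerate traces; 64 have nonzero weight after conditioning:
  (Z=0, Y=0, V=0, X=1, W=0, U=0) weight 3/280
  (Z=0, Y=0, V=0, X=1, W=0, U=1) weight 3/140
  (Z=0, Y=0, V=0, X=1, W=0, U=2) weight 3/280
  (Z=0, Y=0, V=0, X=1, W=0, U=3) weight 3/280
  (Z=0, Y=0, V=0, X=1, W=1, U=0) weight 3/560
  (Z=0, Y=0, V=0, X=1, W=1, U=1) weight 3/280
  (Z=0, Y=0, V=0, X=1, W=1, U=2) weight 3/560
  (Z=0, Y=0, V=0, X=1, W=1, U=3) weight 3/560
  (Z=1, Y=0, V=0, X=0, W=0, U=0) weight 1/840
  … 55 more
Group by Z:
  weight(Z=0) = 3/14
  weight(Z=1) = 1/28
Total weight = 3/14 + 1/28 = 1/4
P(Z=0 | obs) = 3/14 / 1/4 = 6/7
P(Z=1 | obs) = 1/28 / 1/4 = 1/7
argmax = 0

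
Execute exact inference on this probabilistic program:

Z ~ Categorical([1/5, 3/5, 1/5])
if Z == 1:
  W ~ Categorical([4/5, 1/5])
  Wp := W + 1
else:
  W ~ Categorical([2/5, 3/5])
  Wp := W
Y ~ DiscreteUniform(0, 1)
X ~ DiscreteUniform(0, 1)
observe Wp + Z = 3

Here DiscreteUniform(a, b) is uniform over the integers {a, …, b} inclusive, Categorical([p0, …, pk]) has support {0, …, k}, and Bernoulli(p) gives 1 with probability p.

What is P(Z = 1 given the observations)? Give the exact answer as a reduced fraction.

Enumerate traces; 8 have nonzero weight after conditioning:
  (Z=1, W=1, Y=0, X=0) weight 3/100
  (Z=1, W=1, Y=0, X=1) weight 3/100
  (Z=1, W=1, Y=1, X=0) weight 3/100
  (Z=1, W=1, Y=1, X=1) weight 3/100
  (Z=2, W=1, Y=0, X=0) weight 3/100
  (Z=2, W=1, Y=0, X=1) weight 3/100
  (Z=2, W=1, Y=1, X=0) weight 3/100
  (Z=2, W=1, Y=1, X=1) weight 3/100
Group by Z:
  weight(Z=1) = 3/25
  weight(Z=2) = 3/25
Total weight = 3/25 + 3/25 = 6/25
P(Z=1 | obs) = 3/25 / 6/25 = 1/2
P(Z=2 | obs) = 3/25 / 6/25 = 1/2

P(Z = 1 | obs) = 1/2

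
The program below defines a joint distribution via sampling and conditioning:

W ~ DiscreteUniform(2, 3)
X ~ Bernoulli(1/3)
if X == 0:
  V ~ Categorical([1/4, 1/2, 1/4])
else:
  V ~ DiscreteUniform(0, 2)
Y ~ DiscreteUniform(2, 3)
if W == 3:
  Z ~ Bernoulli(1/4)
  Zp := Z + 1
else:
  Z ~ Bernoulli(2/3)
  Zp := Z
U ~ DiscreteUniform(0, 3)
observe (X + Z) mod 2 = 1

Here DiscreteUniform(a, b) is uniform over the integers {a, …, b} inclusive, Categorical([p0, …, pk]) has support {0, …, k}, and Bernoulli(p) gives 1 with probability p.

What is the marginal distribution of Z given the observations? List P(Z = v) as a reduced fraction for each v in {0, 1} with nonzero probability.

Enumerate traces; 96 have nonzero weight after conditioning:
  (W=2, X=0, V=0, Y=2, Z=1, U=0) weight 1/144
  (W=2, X=0, V=0, Y=2, Z=1, U=1) weight 1/144
  (W=2, X=0, V=0, Y=2, Z=1, U=2) weight 1/144
  (W=2, X=0, V=0, Y=2, Z=1, U=3) weight 1/144
  (W=2, X=0, V=0, Y=3, Z=1, U=0) weight 1/144
  (W=2, X=0, V=0, Y=3, Z=1, U=1) weight 1/144
  (W=2, X=0, V=0, Y=3, Z=1, U=2) weight 1/144
  (W=2, X=0, V=0, Y=3, Z=1, U=3) weight 1/144
  (W=2, X=1, V=0, Y=2, Z=0, U=0) weight 1/432
  … 87 more
Group by Z:
  weight(Z=0) = 13/72
  weight(Z=1) = 11/36
Total weight = 13/72 + 11/36 = 35/72
P(Z=0 | obs) = 13/72 / 35/72 = 13/35
P(Z=1 | obs) = 11/36 / 35/72 = 22/35

P(Z=0) = 13/35, P(Z=1) = 22/35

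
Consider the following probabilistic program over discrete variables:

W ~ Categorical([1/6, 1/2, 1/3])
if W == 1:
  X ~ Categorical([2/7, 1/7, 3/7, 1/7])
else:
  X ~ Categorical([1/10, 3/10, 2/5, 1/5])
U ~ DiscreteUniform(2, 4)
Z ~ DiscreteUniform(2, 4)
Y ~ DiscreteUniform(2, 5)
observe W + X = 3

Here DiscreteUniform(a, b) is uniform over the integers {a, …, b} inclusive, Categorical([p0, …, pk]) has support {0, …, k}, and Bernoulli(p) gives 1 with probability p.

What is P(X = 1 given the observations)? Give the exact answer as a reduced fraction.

P(X = 1 | obs) = 21/73

Enumerate traces; 108 have nonzero weight after conditioning:
  (W=0, X=3, U=2, Z=2, Y=2) weight 1/1080
  (W=0, X=3, U=2, Z=2, Y=3) weight 1/1080
  (W=0, X=3, U=2, Z=2, Y=4) weight 1/1080
  (W=0, X=3, U=2, Z=2, Y=5) weight 1/1080
  (W=0, X=3, U=2, Z=3, Y=2) weight 1/1080
  (W=0, X=3, U=2, Z=3, Y=3) weight 1/1080
  (W=0, X=3, U=2, Z=3, Y=4) weight 1/1080
  (W=0, X=3, U=2, Z=3, Y=5) weight 1/1080
  (W=1, X=2, U=2, Z=2, Y=2) weight 1/168
  (W=2, X=1, U=2, Z=2, Y=2) weight 1/360
  … 98 more
Group by X:
  weight(X=1) = 1/10
  weight(X=2) = 3/14
  weight(X=3) = 1/30
Total weight = 1/10 + 3/14 + 1/30 = 73/210
P(X=1 | obs) = 1/10 / 73/210 = 21/73
P(X=2 | obs) = 3/14 / 73/210 = 45/73
P(X=3 | obs) = 1/30 / 73/210 = 7/73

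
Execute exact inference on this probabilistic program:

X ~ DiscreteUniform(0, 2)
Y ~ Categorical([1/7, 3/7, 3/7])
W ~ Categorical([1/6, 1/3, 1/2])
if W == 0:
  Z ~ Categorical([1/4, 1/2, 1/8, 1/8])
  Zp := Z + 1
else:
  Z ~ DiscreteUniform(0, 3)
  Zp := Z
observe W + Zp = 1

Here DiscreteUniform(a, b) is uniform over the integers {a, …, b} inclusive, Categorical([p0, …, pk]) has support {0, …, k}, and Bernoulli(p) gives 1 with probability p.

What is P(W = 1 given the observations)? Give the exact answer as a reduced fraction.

P(W = 1 | obs) = 2/3

Enumerate traces; 18 have nonzero weight after conditioning:
  (X=0, Y=0, W=0, Z=0) weight 1/504
  (X=0, Y=0, W=1, Z=0) weight 1/252
  (X=0, Y=1, W=0, Z=0) weight 1/168
  (X=0, Y=1, W=1, Z=0) weight 1/84
  (X=0, Y=2, W=0, Z=0) weight 1/168
  (X=0, Y=2, W=1, Z=0) weight 1/84
  (X=1, Y=0, W=0, Z=0) weight 1/504
  (X=1, Y=0, W=1, Z=0) weight 1/252
  … 10 more
Group by W:
  weight(W=0) = 1/24
  weight(W=1) = 1/12
Total weight = 1/24 + 1/12 = 1/8
P(W=0 | obs) = 1/24 / 1/8 = 1/3
P(W=1 | obs) = 1/12 / 1/8 = 2/3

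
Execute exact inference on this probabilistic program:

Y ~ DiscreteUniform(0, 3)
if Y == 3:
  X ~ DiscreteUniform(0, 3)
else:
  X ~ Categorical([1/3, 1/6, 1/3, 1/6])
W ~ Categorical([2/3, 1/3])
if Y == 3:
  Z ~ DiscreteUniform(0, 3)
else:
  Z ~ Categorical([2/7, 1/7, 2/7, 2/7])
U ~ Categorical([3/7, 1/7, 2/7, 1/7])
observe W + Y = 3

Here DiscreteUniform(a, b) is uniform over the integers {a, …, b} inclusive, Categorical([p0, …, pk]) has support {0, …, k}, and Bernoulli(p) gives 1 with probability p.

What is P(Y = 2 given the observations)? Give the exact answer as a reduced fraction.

P(Y = 2 | obs) = 1/3

Enumerate traces; 128 have nonzero weight after conditioning:
  (Y=2, X=0, W=1, Z=0, U=0) weight 1/294
  (Y=2, X=0, W=1, Z=0, U=1) weight 1/882
  (Y=2, X=0, W=1, Z=0, U=2) weight 1/441
  (Y=2, X=0, W=1, Z=0, U=3) weight 1/882
  (Y=2, X=0, W=1, Z=1, U=0) weight 1/588
  (Y=2, X=0, W=1, Z=1, U=1) weight 1/1764
  (Y=2, X=0, W=1, Z=1, U=2) weight 1/882
  (Y=2, X=0, W=1, Z=1, U=3) weight 1/1764
  (Y=3, X=0, W=0, Z=0, U=0) weight 1/224
  … 119 more
Group by Y:
  weight(Y=2) = 1/12
  weight(Y=3) = 1/6
Total weight = 1/12 + 1/6 = 1/4
P(Y=2 | obs) = 1/12 / 1/4 = 1/3
P(Y=3 | obs) = 1/6 / 1/4 = 2/3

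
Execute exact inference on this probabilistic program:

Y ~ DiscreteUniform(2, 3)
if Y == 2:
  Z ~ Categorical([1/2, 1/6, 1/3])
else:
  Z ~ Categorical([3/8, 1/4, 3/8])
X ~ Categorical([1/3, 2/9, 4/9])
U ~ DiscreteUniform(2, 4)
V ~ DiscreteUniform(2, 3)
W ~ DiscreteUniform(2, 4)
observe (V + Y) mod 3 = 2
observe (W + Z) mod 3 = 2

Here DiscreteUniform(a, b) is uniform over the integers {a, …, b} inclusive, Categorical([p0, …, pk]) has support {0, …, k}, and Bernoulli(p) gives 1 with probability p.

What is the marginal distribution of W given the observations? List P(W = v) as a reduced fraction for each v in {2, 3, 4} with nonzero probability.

Enumerate traces; 54 have nonzero weight after conditioning:
  (Y=2, Z=0, X=0, U=2, V=3, W=2) weight 1/216
  (Y=2, Z=0, X=0, U=3, V=3, W=2) weight 1/216
  (Y=2, Z=0, X=0, U=4, V=3, W=2) weight 1/216
  (Y=2, Z=0, X=1, U=2, V=3, W=2) weight 1/324
  (Y=2, Z=0, X=1, U=3, V=3, W=2) weight 1/324
  (Y=2, Z=0, X=1, U=4, V=3, W=2) weight 1/324
  (Y=2, Z=0, X=2, U=2, V=3, W=2) weight 1/162
  (Y=2, Z=0, X=2, U=3, V=3, W=2) weight 1/162
  (Y=2, Z=1, X=0, U=2, V=3, W=4) weight 1/648
  (Y=2, Z=2, X=0, U=2, V=3, W=3) weight 1/324
  … 44 more
Group by W:
  weight(W=2) = 7/96
  weight(W=3) = 17/288
  weight(W=4) = 5/144
Total weight = 7/96 + 17/288 + 5/144 = 1/6
P(W=2 | obs) = 7/96 / 1/6 = 7/16
P(W=3 | obs) = 17/288 / 1/6 = 17/48
P(W=4 | obs) = 5/144 / 1/6 = 5/24

P(W=2) = 7/16, P(W=3) = 17/48, P(W=4) = 5/24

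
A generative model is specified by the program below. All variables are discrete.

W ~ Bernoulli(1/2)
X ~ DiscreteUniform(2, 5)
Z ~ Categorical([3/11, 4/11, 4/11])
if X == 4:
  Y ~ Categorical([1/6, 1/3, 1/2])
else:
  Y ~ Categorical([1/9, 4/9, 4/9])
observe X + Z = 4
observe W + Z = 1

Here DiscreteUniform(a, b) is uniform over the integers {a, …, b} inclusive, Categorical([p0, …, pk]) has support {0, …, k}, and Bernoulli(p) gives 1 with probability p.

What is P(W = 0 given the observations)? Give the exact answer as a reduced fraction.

P(W = 0 | obs) = 4/7

Enumerate traces; 6 have nonzero weight after conditioning:
  (W=0, X=3, Z=1, Y=0) weight 1/198
  (W=0, X=3, Z=1, Y=1) weight 2/99
  (W=0, X=3, Z=1, Y=2) weight 2/99
  (W=1, X=4, Z=0, Y=0) weight 1/176
  (W=1, X=4, Z=0, Y=1) weight 1/88
  (W=1, X=4, Z=0, Y=2) weight 3/176
Group by W:
  weight(W=0) = 1/22
  weight(W=1) = 3/88
Total weight = 1/22 + 3/88 = 7/88
P(W=0 | obs) = 1/22 / 7/88 = 4/7
P(W=1 | obs) = 3/88 / 7/88 = 3/7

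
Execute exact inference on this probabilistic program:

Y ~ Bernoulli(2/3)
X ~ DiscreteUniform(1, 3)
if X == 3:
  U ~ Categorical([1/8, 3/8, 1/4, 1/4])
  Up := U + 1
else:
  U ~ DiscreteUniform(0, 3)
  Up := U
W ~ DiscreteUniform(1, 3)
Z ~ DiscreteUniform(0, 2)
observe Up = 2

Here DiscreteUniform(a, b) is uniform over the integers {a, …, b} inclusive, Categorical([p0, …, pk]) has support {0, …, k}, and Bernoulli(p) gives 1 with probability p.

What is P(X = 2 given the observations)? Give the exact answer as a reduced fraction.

P(X = 2 | obs) = 2/7

Enumerate traces; 54 have nonzero weight after conditioning:
  (Y=0, X=1, U=2, W=1, Z=0) weight 1/324
  (Y=0, X=1, U=2, W=1, Z=1) weight 1/324
  (Y=0, X=1, U=2, W=1, Z=2) weight 1/324
  (Y=0, X=1, U=2, W=2, Z=0) weight 1/324
  (Y=0, X=1, U=2, W=2, Z=1) weight 1/324
  (Y=0, X=1, U=2, W=2, Z=2) weight 1/324
  (Y=0, X=1, U=2, W=3, Z=0) weight 1/324
  (Y=0, X=1, U=2, W=3, Z=1) weight 1/324
  (Y=0, X=2, U=2, W=1, Z=0) weight 1/324
  (Y=0, X=3, U=1, W=1, Z=0) weight 1/216
  … 44 more
Group by X:
  weight(X=1) = 1/12
  weight(X=2) = 1/12
  weight(X=3) = 1/8
Total weight = 1/12 + 1/12 + 1/8 = 7/24
P(X=1 | obs) = 1/12 / 7/24 = 2/7
P(X=2 | obs) = 1/12 / 7/24 = 2/7
P(X=3 | obs) = 1/8 / 7/24 = 3/7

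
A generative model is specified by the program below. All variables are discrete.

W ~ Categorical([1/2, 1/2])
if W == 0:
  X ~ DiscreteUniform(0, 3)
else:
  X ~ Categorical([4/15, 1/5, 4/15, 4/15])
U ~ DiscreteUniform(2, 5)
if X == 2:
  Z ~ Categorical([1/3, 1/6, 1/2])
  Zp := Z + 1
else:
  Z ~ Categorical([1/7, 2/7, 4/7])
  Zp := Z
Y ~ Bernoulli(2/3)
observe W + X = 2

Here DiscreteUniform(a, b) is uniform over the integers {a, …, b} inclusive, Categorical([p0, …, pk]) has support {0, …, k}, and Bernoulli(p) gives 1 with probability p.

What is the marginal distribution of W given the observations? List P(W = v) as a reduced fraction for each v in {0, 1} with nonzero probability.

P(W=0) = 5/9, P(W=1) = 4/9

Enumerate traces; 48 have nonzero weight after conditioning:
  (W=0, X=2, U=2, Z=0, Y=0) weight 1/288
  (W=0, X=2, U=2, Z=0, Y=1) weight 1/144
  (W=0, X=2, U=2, Z=1, Y=0) weight 1/576
  (W=0, X=2, U=2, Z=1, Y=1) weight 1/288
  (W=0, X=2, U=2, Z=2, Y=0) weight 1/192
  (W=0, X=2, U=2, Z=2, Y=1) weight 1/96
  (W=0, X=2, U=3, Z=0, Y=0) weight 1/288
  (W=0, X=2, U=3, Z=0, Y=1) weight 1/144
  (W=1, X=1, U=2, Z=0, Y=0) weight 1/840
  … 39 more
Group by W:
  weight(W=0) = 1/8
  weight(W=1) = 1/10
Total weight = 1/8 + 1/10 = 9/40
P(W=0 | obs) = 1/8 / 9/40 = 5/9
P(W=1 | obs) = 1/10 / 9/40 = 4/9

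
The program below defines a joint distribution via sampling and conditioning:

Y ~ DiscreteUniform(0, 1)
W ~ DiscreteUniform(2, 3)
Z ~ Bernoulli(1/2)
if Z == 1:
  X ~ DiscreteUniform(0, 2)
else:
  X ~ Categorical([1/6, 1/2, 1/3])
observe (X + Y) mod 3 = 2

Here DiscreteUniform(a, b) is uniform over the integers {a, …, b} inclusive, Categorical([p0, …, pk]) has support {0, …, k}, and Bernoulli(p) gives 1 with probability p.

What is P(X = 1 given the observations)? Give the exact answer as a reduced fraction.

P(X = 1 | obs) = 5/9

Enumerate traces; 8 have nonzero weight after conditioning:
  (Y=0, W=2, Z=0, X=2) weight 1/24
  (Y=0, W=2, Z=1, X=2) weight 1/24
  (Y=0, W=3, Z=0, X=2) weight 1/24
  (Y=0, W=3, Z=1, X=2) weight 1/24
  (Y=1, W=2, Z=0, X=1) weight 1/16
  (Y=1, W=2, Z=1, X=1) weight 1/24
  (Y=1, W=3, Z=0, X=1) weight 1/16
  (Y=1, W=3, Z=1, X=1) weight 1/24
Group by X:
  weight(X=1) = 5/24
  weight(X=2) = 1/6
Total weight = 5/24 + 1/6 = 3/8
P(X=1 | obs) = 5/24 / 3/8 = 5/9
P(X=2 | obs) = 1/6 / 3/8 = 4/9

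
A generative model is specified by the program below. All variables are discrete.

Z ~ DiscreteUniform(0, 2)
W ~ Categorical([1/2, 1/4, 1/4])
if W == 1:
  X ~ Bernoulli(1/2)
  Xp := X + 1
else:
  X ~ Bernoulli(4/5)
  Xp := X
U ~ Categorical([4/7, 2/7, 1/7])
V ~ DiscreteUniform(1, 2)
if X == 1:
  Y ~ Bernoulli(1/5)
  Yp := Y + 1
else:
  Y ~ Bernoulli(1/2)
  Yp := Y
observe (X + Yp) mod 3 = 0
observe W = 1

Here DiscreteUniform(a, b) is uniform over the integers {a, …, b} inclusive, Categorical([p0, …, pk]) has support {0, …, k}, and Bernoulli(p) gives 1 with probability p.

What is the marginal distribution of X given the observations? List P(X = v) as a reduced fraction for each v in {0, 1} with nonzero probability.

P(X=0) = 5/7, P(X=1) = 2/7

Enumerate traces; 36 have nonzero weight after conditioning:
  (Z=0, W=1, X=0, U=0, V=1, Y=0) weight 1/168
  (Z=0, W=1, X=0, U=0, V=2, Y=0) weight 1/168
  (Z=0, W=1, X=0, U=1, V=1, Y=0) weight 1/336
  (Z=0, W=1, X=0, U=1, V=2, Y=0) weight 1/336
  (Z=0, W=1, X=0, U=2, V=1, Y=0) weight 1/672
  (Z=0, W=1, X=0, U=2, V=2, Y=0) weight 1/672
  (Z=0, W=1, X=1, U=0, V=1, Y=1) weight 1/420
  (Z=0, W=1, X=1, U=0, V=2, Y=1) weight 1/420
  … 28 more
Group by X:
  weight(X=0) = 1/16
  weight(X=1) = 1/40
Total weight = 1/16 + 1/40 = 7/80
P(X=0 | obs) = 1/16 / 7/80 = 5/7
P(X=1 | obs) = 1/40 / 7/80 = 2/7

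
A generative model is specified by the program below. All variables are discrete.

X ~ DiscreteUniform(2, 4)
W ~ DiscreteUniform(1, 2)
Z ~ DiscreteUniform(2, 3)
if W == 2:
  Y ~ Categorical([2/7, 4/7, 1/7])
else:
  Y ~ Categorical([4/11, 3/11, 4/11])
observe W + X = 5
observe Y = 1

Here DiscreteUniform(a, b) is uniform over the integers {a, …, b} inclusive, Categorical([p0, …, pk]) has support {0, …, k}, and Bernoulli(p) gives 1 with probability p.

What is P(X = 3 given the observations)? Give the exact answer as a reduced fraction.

Enumerate traces; 4 have nonzero weight after conditioning:
  (X=3, W=2, Z=2, Y=1) weight 1/21
  (X=3, W=2, Z=3, Y=1) weight 1/21
  (X=4, W=1, Z=2, Y=1) weight 1/44
  (X=4, W=1, Z=3, Y=1) weight 1/44
Group by X:
  weight(X=3) = 2/21
  weight(X=4) = 1/22
Total weight = 2/21 + 1/22 = 65/462
P(X=3 | obs) = 2/21 / 65/462 = 44/65
P(X=4 | obs) = 1/22 / 65/462 = 21/65

P(X = 3 | obs) = 44/65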